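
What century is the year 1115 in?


Century = (year - 1) // 100 + 1
= (1115 - 1) // 100 + 1
= 1114 // 100 + 1
= 11 + 1

12th century


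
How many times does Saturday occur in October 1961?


October 1961 has 31 days
Anchor: Jan 1, 1961. With p = 1961 - 1 = 1960: (p + p//4 - p//100 + p//400) mod 7 = (1960 + 490 - 19 + 4) mod 7 = 2435 mod 7 = 6 -> Sunday (Mon=0 ... Sun=6)
Days before October (Jan-Sep): 273; October 1 index = (6 + 273) mod 7 = 6 -> Sunday
First Saturday is October 7
Saturdays: 7, 14, 21, 28

4 Saturdays


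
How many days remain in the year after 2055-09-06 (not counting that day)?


Day of year: 249 of 365
Remaining = 365 - 249

116 days


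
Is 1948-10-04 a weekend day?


Anchor: Jan 1, 1948. With p = 1948 - 1 = 1947: (p + p//4 - p//100 + p//400) mod 7 = (1947 + 486 - 19 + 4) mod 7 = 2418 mod 7 = 3 -> Thursday (Mon=0 ... Sun=6)
Day of year: 278; offset = 277
Weekday index = (3 + 277) mod 7 = 0 -> Monday
Weekend days: Saturday, Sunday

No


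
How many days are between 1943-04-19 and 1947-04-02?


From 1943-04-19 to 1947-04-02
1943-04-19: days before April = 31 + 28 + 31 = 90 (1943 is not a leap year); day of year = 90 + 19 = 109
1947-04-02: days before April = 31 + 28 + 31 = 90 (1947 is not a leap year); day of year = 90 + 2 = 92
Rest of 1943: 365 - 109 = 256
Full years 1944 (366), 1945 (365), 1946 (365): 1096
Total = 256 + 1096 + 92 = 1444

1444 days


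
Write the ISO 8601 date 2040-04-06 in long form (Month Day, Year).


ISO 2040-04-06 parses as year=2040, month=04, day=06
Month 4 -> April

April 6, 2040


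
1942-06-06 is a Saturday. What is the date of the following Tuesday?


Current: Saturday
Target: Tuesday
Days ahead: 3

Next Tuesday: 1942-06-09


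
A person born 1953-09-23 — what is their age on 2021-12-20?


Birth: 1953-09-23
Reference: 2021-12-20
Year difference: 2021 - 1953 = 68

68 years old


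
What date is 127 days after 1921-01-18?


Start: 1921-01-18, add 127 days
January 1921 has 31 days: 31 - 18 = 13 days to January 31 -> 114 left
February 1921 has 28 days -> 86 left
March 1921 has 31 days -> 55 left
April 1921 has 30 days -> 25 left
May 1921: 25 <= 31 -> lands on May 25

Result: 1921-05-25


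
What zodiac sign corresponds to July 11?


Date: July 11
Conventional tropical zodiac dates: Cancer from June 21 onward; Leo starts July 23
July 11 falls within the Cancer range

Cancer


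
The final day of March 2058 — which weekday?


March 2058 has 31 days
Anchor: Jan 1, 2058. With p = 2058 - 1 = 2057: (p + p//4 - p//100 + p//400) mod 7 = (2057 + 514 - 20 + 5) mod 7 = 2556 mod 7 = 1 -> Tuesday (Mon=0 ... Sun=6)
Days before March (Jan-Feb): 59; March 1 index = (1 + 59) mod 7 = 4 -> Friday
Last day offset: 31 - 1 = 30 days
Weekday index = (4 + 30) mod 7 = 6

Sunday, March 31


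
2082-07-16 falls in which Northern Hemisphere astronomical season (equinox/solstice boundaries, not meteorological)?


Date: July 16
Astronomical Summer (approx.; exact equinox/solstice day varies by year): June 21 to September 21
July 16 falls within the Summer window

Summer


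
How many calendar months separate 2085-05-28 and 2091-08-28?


From May 2085 to August 2091
6 years * 12 = 72 months, plus 3 months = 75

75 months


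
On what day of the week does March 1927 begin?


Target: March 1, 1927
Anchor: Jan 1, 1927. With p = 1927 - 1 = 1926: (p + p//4 - p//100 + p//400) mod 7 = (1926 + 481 - 19 + 4) mod 7 = 2392 mod 7 = 5 -> Saturday (Mon=0 ... Sun=6)
Days before March (Jan-Feb): 59 days
Weekday index = (5 + 59) mod 7 = 1

Tuesday


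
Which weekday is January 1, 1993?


Target: January 1, 1993
Anchor: Jan 1, 1993. With p = 1993 - 1 = 1992: (p + p//4 - p//100 + p//400) mod 7 = (1992 + 498 - 19 + 4) mod 7 = 2475 mod 7 = 4 -> Friday (Mon=0 ... Sun=6)
Offset from anchor: 0 days
Weekday index = (4 + 0) mod 7 = 4

Friday


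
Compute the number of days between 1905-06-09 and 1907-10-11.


From 1905-06-09 to 1907-10-11
1905-06-09: days before June = 31 + 28 + 31 + 30 + 31 = 151 (1905 is not a leap year); day of year = 151 + 9 = 160
1907-10-11: days before October = 31 + 28 + 31 + 30 + 31 + 30 + 31 + 31 + 30 = 273 (1907 is not a leap year); day of year = 273 + 11 = 284
Rest of 1905: 365 - 160 = 205
Full years 1906 (365): 365
Total = 205 + 365 + 284 = 854

854 days


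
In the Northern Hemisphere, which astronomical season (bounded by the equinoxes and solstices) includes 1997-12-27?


Date: December 27
Astronomical Winter (approx.; exact equinox/solstice day varies by year): December 21 to March 19
December 27 falls within the Winter window

Winter


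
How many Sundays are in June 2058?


June 2058 has 30 days
Anchor: Jan 1, 2058. With p = 2058 - 1 = 2057: (p + p//4 - p//100 + p//400) mod 7 = (2057 + 514 - 20 + 5) mod 7 = 2556 mod 7 = 1 -> Tuesday (Mon=0 ... Sun=6)
Days before June (Jan-May): 151; June 1 index = (1 + 151) mod 7 = 5 -> Saturday
First Sunday is June 2
Sundays: 2, 9, 16, 23, 30

5 Sundays


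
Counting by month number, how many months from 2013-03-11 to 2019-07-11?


From March 2013 to July 2019
6 years * 12 = 72 months, plus 4 months = 76

76 months


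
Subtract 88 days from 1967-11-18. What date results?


Start: 1967-11-18, subtract 88 days
Back 18 days from November 18 reaches October 31, 1967 -> 70 left
October 1967 has 31 days -> back to September 30, 1967 -> 39 left
September 1967 has 30 days -> back to August 31, 1967 -> 9 left
August 1967: 31 - 9 = 22 -> lands on August 22

Result: 1967-08-22


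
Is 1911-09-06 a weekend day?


Anchor: Jan 1, 1911. With p = 1911 - 1 = 1910: (p + p//4 - p//100 + p//400) mod 7 = (1910 + 477 - 19 + 4) mod 7 = 2372 mod 7 = 6 -> Sunday (Mon=0 ... Sun=6)
Day of year: 249; offset = 248
Weekday index = (6 + 248) mod 7 = 2 -> Wednesday
Weekend days: Saturday, Sunday

No


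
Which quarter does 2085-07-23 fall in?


Month: July (month 7)
Q1: Jan-Mar, Q2: Apr-Jun, Q3: Jul-Sep, Q4: Oct-Dec

Q3


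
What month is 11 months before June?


June is month 6
6 - 11 = -5; wrap: -5 + 12 = 7

July


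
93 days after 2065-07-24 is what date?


Start: 2065-07-24, add 93 days
July 2065 has 31 days: 31 - 24 = 7 days to July 31 -> 86 left
August 2065 has 31 days -> 55 left
September 2065 has 30 days -> 25 left
October 2065: 25 <= 31 -> lands on October 25

Result: 2065-10-25


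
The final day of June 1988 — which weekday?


June 1988 has 30 days
Anchor: Jan 1, 1988. With p = 1988 - 1 = 1987: (p + p//4 - p//100 + p//400) mod 7 = (1987 + 496 - 19 + 4) mod 7 = 2468 mod 7 = 4 -> Friday (Mon=0 ... Sun=6)
Days before June (Jan-May): 152; June 1 index = (4 + 152) mod 7 = 2 -> Wednesday
Last day offset: 30 - 1 = 29 days
Weekday index = (2 + 29) mod 7 = 3

Thursday, June 30


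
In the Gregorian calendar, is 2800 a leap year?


Gregorian leap year rule: divisible by 4, but not by 100, unless also by 400.
2800 is divisible by 400 -> leap year

Yes


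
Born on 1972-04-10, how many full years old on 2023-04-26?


Birth: 1972-04-10
Reference: 2023-04-26
Year difference: 2023 - 1972 = 51

51 years old


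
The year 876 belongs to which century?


Century = (year - 1) // 100 + 1
= (876 - 1) // 100 + 1
= 875 // 100 + 1
= 8 + 1

9th century


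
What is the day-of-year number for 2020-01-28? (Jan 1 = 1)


Date: January 28, 2020
No months before January
Plus 28 days in January

Day of year: 28


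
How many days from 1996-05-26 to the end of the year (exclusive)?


Day of year: 147 of 366
Remaining = 366 - 147

219 days


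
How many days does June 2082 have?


June 2082

30 days


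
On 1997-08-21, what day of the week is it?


Date: August 21, 1997
Anchor: Jan 1, 1997. With p = 1997 - 1 = 1996: (p + p//4 - p//100 + p//400) mod 7 = (1996 + 499 - 19 + 4) mod 7 = 2480 mod 7 = 2 -> Wednesday (Mon=0 ... Sun=6)
Days before August (Jan-Jul): 212; offset = 212 + 21 - 1 = 232
Weekday index = (2 + 232) mod 7 = 3

Day of the week: Thursday


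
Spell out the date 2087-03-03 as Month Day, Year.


ISO 2087-03-03 parses as year=2087, month=03, day=03
Month 3 -> March

March 3, 2087


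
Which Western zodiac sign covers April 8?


Date: April 8
Conventional tropical zodiac dates: Aries from March 21 onward; Taurus starts April 20
April 8 falls within the Aries range

Aries


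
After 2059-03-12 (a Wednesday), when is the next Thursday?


Current: Wednesday
Target: Thursday
Days ahead: 1

Next Thursday: 2059-03-13


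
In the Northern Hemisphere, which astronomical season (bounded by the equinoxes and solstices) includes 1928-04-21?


Date: April 21
Astronomical Spring (approx.; exact equinox/solstice day varies by year): March 20 to June 20
April 21 falls within the Spring window

Spring


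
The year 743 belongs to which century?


Century = (year - 1) // 100 + 1
= (743 - 1) // 100 + 1
= 742 // 100 + 1
= 7 + 1

8th century


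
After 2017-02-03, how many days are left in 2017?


Day of year: 34 of 365
Remaining = 365 - 34

331 days


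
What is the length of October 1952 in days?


October 1952

31 days


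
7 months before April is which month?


April is month 4
4 - 7 = -3; wrap: -3 + 12 = 9

September


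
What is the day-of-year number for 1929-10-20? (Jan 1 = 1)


Date: October 20, 1929
Days in months 1 through 9: 273
Plus 20 days in October

Day of year: 293


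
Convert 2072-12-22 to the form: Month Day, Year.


ISO 2072-12-22 parses as year=2072, month=12, day=22
Month 12 -> December

December 22, 2072


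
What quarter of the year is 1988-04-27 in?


Month: April (month 4)
Q1: Jan-Mar, Q2: Apr-Jun, Q3: Jul-Sep, Q4: Oct-Dec

Q2


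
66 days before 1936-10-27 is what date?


Start: 1936-10-27, subtract 66 days
Back 27 days from October 27 reaches September 30, 1936 -> 39 left
September 1936 has 30 days -> back to August 31, 1936 -> 9 left
August 1936: 31 - 9 = 22 -> lands on August 22

Result: 1936-08-22


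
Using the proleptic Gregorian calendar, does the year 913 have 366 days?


Gregorian leap year rule: divisible by 4, but not by 100, unless also by 400.
913 is not divisible by 4 -> not a leap year

No


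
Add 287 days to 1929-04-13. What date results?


Start: 1929-04-13, add 287 days
April 1929 has 30 days: 30 - 13 = 17 days to April 30 -> 270 left
May 1929 has 31 days -> 239 left
June 1929 has 30 days -> 209 left
July 1929 has 31 days -> 178 left
August 1929 has 31 days -> 147 left
September 1929 has 30 days -> 117 left
October 1929 has 31 days -> 86 left
November 1929 has 30 days -> 56 left
December 1929 has 31 days -> 25 left
January 1930: 25 <= 31 -> lands on January 25

Result: 1930-01-25


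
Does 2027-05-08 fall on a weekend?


Anchor: Jan 1, 2027. With p = 2027 - 1 = 2026: (p + p//4 - p//100 + p//400) mod 7 = (2026 + 506 - 20 + 5) mod 7 = 2517 mod 7 = 4 -> Friday (Mon=0 ... Sun=6)
Day of year: 128; offset = 127
Weekday index = (4 + 127) mod 7 = 5 -> Saturday
Weekend days: Saturday, Sunday

Yes


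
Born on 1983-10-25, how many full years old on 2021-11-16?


Birth: 1983-10-25
Reference: 2021-11-16
Year difference: 2021 - 1983 = 38

38 years old


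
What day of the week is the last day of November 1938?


November 1938 has 30 days
Anchor: Jan 1, 1938. With p = 1938 - 1 = 1937: (p + p//4 - p//100 + p//400) mod 7 = (1937 + 484 - 19 + 4) mod 7 = 2406 mod 7 = 5 -> Saturday (Mon=0 ... Sun=6)
Days before November (Jan-Oct): 304; November 1 index = (5 + 304) mod 7 = 1 -> Tuesday
Last day offset: 30 - 1 = 29 days
Weekday index = (1 + 29) mod 7 = 2

Wednesday, November 30


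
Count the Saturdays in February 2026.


February 2026 has 28 days
Anchor: Jan 1, 2026. With p = 2026 - 1 = 2025: (p + p//4 - p//100 + p//400) mod 7 = (2025 + 506 - 20 + 5) mod 7 = 2516 mod 7 = 3 -> Thursday (Mon=0 ... Sun=6)
Days before February (Jan): 31; February 1 index = (3 + 31) mod 7 = 6 -> Sunday
First Saturday is February 7
Saturdays: 7, 14, 21, 28

4 Saturdays


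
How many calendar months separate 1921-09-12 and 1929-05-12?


From September 1921 to May 1929
8 years * 12 = 96 months, minus 4 months = 92

92 months


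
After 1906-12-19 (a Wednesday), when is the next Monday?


Current: Wednesday
Target: Monday
Days ahead: 5

Next Monday: 1906-12-24


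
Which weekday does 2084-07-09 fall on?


Date: July 9, 2084
Anchor: Jan 1, 2084. With p = 2084 - 1 = 2083: (p + p//4 - p//100 + p//400) mod 7 = (2083 + 520 - 20 + 5) mod 7 = 2588 mod 7 = 5 -> Saturday (Mon=0 ... Sun=6)
Days before July (Jan-Jun): 182; offset = 182 + 9 - 1 = 190
Weekday index = (5 + 190) mod 7 = 6

Day of the week: Sunday


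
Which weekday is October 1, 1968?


Target: October 1, 1968
Anchor: Jan 1, 1968. With p = 1968 - 1 = 1967: (p + p//4 - p//100 + p//400) mod 7 = (1967 + 491 - 19 + 4) mod 7 = 2443 mod 7 = 0 -> Monday (Mon=0 ... Sun=6)
Days before October (Jan-Sep): 274 days
Weekday index = (0 + 274) mod 7 = 1

Tuesday


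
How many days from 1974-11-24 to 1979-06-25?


From 1974-11-24 to 1979-06-25
1974-11-24: days before November = 31 + 28 + 31 + 30 + 31 + 30 + 31 + 31 + 30 + 31 = 304 (1974 is not a leap year); day of year = 304 + 24 = 328
1979-06-25: days before June = 31 + 28 + 31 + 30 + 31 = 151 (1979 is not a leap year); day of year = 151 + 25 = 176
Rest of 1974: 365 - 328 = 37
Full years 1975 (365), 1976 (366), 1977 (365), 1978 (365): 1461
Total = 37 + 1461 + 176 = 1674

1674 days


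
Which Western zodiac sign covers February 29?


Date: February 29
Conventional tropical zodiac dates: Pisces from February 19 onward; Aries starts March 21
February 29 falls within the Pisces range

Pisces


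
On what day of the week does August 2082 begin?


Target: August 1, 2082
Anchor: Jan 1, 2082. With p = 2082 - 1 = 2081: (p + p//4 - p//100 + p//400) mod 7 = (2081 + 520 - 20 + 5) mod 7 = 2586 mod 7 = 3 -> Thursday (Mon=0 ... Sun=6)
Days before August (Jan-Jul): 212 days
Weekday index = (3 + 212) mod 7 = 5

Saturday


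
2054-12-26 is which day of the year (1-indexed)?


Date: December 26, 2054
Days in months 1 through 11: 334
Plus 26 days in December

Day of year: 360


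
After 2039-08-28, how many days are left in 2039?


Day of year: 240 of 365
Remaining = 365 - 240

125 days


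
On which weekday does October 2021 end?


October 2021 has 31 days
Anchor: Jan 1, 2021. With p = 2021 - 1 = 2020: (p + p//4 - p//100 + p//400) mod 7 = (2020 + 505 - 20 + 5) mod 7 = 2510 mod 7 = 4 -> Friday (Mon=0 ... Sun=6)
Days before October (Jan-Sep): 273; October 1 index = (4 + 273) mod 7 = 4 -> Friday
Last day offset: 31 - 1 = 30 days
Weekday index = (4 + 30) mod 7 = 6

Sunday, October 31


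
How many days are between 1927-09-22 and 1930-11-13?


From 1927-09-22 to 1930-11-13
1927-09-22: days before September = 31 + 28 + 31 + 30 + 31 + 30 + 31 + 31 = 243 (1927 is not a leap year); day of year = 243 + 22 = 265
1930-11-13: days before November = 31 + 28 + 31 + 30 + 31 + 30 + 31 + 31 + 30 + 31 = 304 (1930 is not a leap year); day of year = 304 + 13 = 317
Rest of 1927: 365 - 265 = 100
Full years 1928 (366), 1929 (365): 731
Total = 100 + 731 + 317 = 1148

1148 days


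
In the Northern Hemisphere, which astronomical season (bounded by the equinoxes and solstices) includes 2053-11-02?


Date: November 2
Astronomical Autumn (approx.; exact equinox/solstice day varies by year): September 22 to December 20
November 2 falls within the Autumn window

Autumn


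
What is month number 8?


Month 8 of 12

August


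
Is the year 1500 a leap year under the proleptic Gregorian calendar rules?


Gregorian leap year rule: divisible by 4, but not by 100, unless also by 400.
1500 is divisible by 100 but not 400 -> not a leap year

No


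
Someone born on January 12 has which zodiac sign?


Date: January 12
Conventional tropical zodiac dates: Capricorn from December 22 onward; Aquarius starts January 20
January 12 falls within the Capricorn range

Capricorn


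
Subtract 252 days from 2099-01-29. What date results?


Start: 2099-01-29, subtract 252 days
Back 29 days from January 29 reaches December 31, 2098 -> 223 left
December 2098 has 31 days -> back to November 30, 2098 -> 192 left
November 2098 has 30 days -> back to October 31, 2098 -> 162 left
October 2098 has 31 days -> back to September 30, 2098 -> 131 left
September 2098 has 30 days -> back to August 31, 2098 -> 101 left
August 2098 has 31 days -> back to July 31, 2098 -> 70 left
July 2098 has 31 days -> back to June 30, 2098 -> 39 left
June 2098 has 30 days -> back to May 31, 2098 -> 9 left
May 2098: 31 - 9 = 22 -> lands on May 22

Result: 2098-05-22


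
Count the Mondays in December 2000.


December 2000 has 31 days
Anchor: Jan 1, 2000. With p = 2000 - 1 = 1999: (p + p//4 - p//100 + p//400) mod 7 = (1999 + 499 - 19 + 4) mod 7 = 2483 mod 7 = 5 -> Saturday (Mon=0 ... Sun=6)
Days before December (Jan-Nov): 335; December 1 index = (5 + 335) mod 7 = 4 -> Friday
First Monday is December 4
Mondays: 4, 11, 18, 25

4 Mondays


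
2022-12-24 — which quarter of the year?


Month: December (month 12)
Q1: Jan-Mar, Q2: Apr-Jun, Q3: Jul-Sep, Q4: Oct-Dec

Q4


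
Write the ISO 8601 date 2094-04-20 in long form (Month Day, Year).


ISO 2094-04-20 parses as year=2094, month=04, day=20
Month 4 -> April

April 20, 2094


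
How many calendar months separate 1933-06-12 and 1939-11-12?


From June 1933 to November 1939
6 years * 12 = 72 months, plus 5 months = 77

77 months


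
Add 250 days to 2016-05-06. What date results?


Start: 2016-05-06, add 250 days
May 2016 has 31 days: 31 - 6 = 25 days to May 31 -> 225 left
June 2016 has 30 days -> 195 left
July 2016 has 31 days -> 164 left
August 2016 has 31 days -> 133 left
September 2016 has 30 days -> 103 left
October 2016 has 31 days -> 72 left
November 2016 has 30 days -> 42 left
December 2016 has 31 days -> 11 left
January 2017: 11 <= 31 -> lands on January 11

Result: 2017-01-11


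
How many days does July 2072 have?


July 2072

31 days


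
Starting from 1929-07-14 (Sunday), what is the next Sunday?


Current: Sunday
Target: Sunday
Days ahead: 7

Next Sunday: 1929-07-21


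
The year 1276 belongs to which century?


Century = (year - 1) // 100 + 1
= (1276 - 1) // 100 + 1
= 1275 // 100 + 1
= 12 + 1

13th century


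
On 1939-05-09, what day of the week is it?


Date: May 9, 1939
Anchor: Jan 1, 1939. With p = 1939 - 1 = 1938: (p + p//4 - p//100 + p//400) mod 7 = (1938 + 484 - 19 + 4) mod 7 = 2407 mod 7 = 6 -> Sunday (Mon=0 ... Sun=6)
Days before May (Jan-Apr): 120; offset = 120 + 9 - 1 = 128
Weekday index = (6 + 128) mod 7 = 1

Day of the week: Tuesday


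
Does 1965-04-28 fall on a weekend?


Anchor: Jan 1, 1965. With p = 1965 - 1 = 1964: (p + p//4 - p//100 + p//400) mod 7 = (1964 + 491 - 19 + 4) mod 7 = 2440 mod 7 = 4 -> Friday (Mon=0 ... Sun=6)
Day of year: 118; offset = 117
Weekday index = (4 + 117) mod 7 = 2 -> Wednesday
Weekend days: Saturday, Sunday

No


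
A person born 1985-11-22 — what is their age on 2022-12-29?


Birth: 1985-11-22
Reference: 2022-12-29
Year difference: 2022 - 1985 = 37

37 years old


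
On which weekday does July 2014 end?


July 2014 has 31 days
Anchor: Jan 1, 2014. With p = 2014 - 1 = 2013: (p + p//4 - p//100 + p//400) mod 7 = (2013 + 503 - 20 + 5) mod 7 = 2501 mod 7 = 2 -> Wednesday (Mon=0 ... Sun=6)
Days before July (Jan-Jun): 181; July 1 index = (2 + 181) mod 7 = 1 -> Tuesday
Last day offset: 31 - 1 = 30 days
Weekday index = (1 + 30) mod 7 = 3

Thursday, July 31


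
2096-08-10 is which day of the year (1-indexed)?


Date: August 10, 2096
Days in months 1 through 7: 213
Plus 10 days in August

Day of year: 223


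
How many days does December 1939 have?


December 1939

31 days


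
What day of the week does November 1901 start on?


Target: November 1, 1901
Anchor: Jan 1, 1901. With p = 1901 - 1 = 1900: (p + p//4 - p//100 + p//400) mod 7 = (1900 + 475 - 19 + 4) mod 7 = 2360 mod 7 = 1 -> Tuesday (Mon=0 ... Sun=6)
Days before November (Jan-Oct): 304 days
Weekday index = (1 + 304) mod 7 = 4

Friday


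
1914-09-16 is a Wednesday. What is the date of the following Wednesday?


Current: Wednesday
Target: Wednesday
Days ahead: 7

Next Wednesday: 1914-09-23


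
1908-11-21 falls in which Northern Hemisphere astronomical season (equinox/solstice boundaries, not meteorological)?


Date: November 21
Astronomical Autumn (approx.; exact equinox/solstice day varies by year): September 22 to December 20
November 21 falls within the Autumn window

Autumn


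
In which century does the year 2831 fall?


Century = (year - 1) // 100 + 1
= (2831 - 1) // 100 + 1
= 2830 // 100 + 1
= 28 + 1

29th century


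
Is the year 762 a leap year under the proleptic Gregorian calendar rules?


Gregorian leap year rule: divisible by 4, but not by 100, unless also by 400.
762 is not divisible by 4 -> not a leap year

No


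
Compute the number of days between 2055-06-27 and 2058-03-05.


From 2055-06-27 to 2058-03-05
2055-06-27: days before June = 31 + 28 + 31 + 30 + 31 = 151 (2055 is not a leap year); day of year = 151 + 27 = 178
2058-03-05: days before March = 31 + 28 = 59 (2058 is not a leap year); day of year = 59 + 5 = 64
Rest of 2055: 365 - 178 = 187
Full years 2056 (366), 2057 (365): 731
Total = 187 + 731 + 64 = 982

982 days


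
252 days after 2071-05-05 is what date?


Start: 2071-05-05, add 252 days
May 2071 has 31 days: 31 - 5 = 26 days to May 31 -> 226 left
June 2071 has 30 days -> 196 left
July 2071 has 31 days -> 165 left
August 2071 has 31 days -> 134 left
September 2071 has 30 days -> 104 left
October 2071 has 31 days -> 73 left
November 2071 has 30 days -> 43 left
December 2071 has 31 days -> 12 left
January 2072: 12 <= 31 -> lands on January 12

Result: 2072-01-12


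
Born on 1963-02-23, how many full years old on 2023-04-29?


Birth: 1963-02-23
Reference: 2023-04-29
Year difference: 2023 - 1963 = 60

60 years old


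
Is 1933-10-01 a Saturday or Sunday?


Anchor: Jan 1, 1933. With p = 1933 - 1 = 1932: (p + p//4 - p//100 + p//400) mod 7 = (1932 + 483 - 19 + 4) mod 7 = 2400 mod 7 = 6 -> Sunday (Mon=0 ... Sun=6)
Day of year: 274; offset = 273
Weekday index = (6 + 273) mod 7 = 6 -> Sunday
Weekend days: Saturday, Sunday

Yes


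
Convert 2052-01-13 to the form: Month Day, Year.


ISO 2052-01-13 parses as year=2052, month=01, day=13
Month 1 -> January

January 13, 2052


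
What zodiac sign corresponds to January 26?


Date: January 26
Conventional tropical zodiac dates: Aquarius from January 20 onward; Pisces starts February 19
January 26 falls within the Aquarius range

Aquarius


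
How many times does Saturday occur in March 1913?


March 1913 has 31 days
Anchor: Jan 1, 1913. With p = 1913 - 1 = 1912: (p + p//4 - p//100 + p//400) mod 7 = (1912 + 478 - 19 + 4) mod 7 = 2375 mod 7 = 2 -> Wednesday (Mon=0 ... Sun=6)
Days before March (Jan-Feb): 59; March 1 index = (2 + 59) mod 7 = 5 -> Saturday
First Saturday is March 1
Saturdays: 1, 8, 15, 22, 29

5 Saturdays


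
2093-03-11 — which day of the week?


Date: March 11, 2093
Anchor: Jan 1, 2093. With p = 2093 - 1 = 2092: (p + p//4 - p//100 + p//400) mod 7 = (2092 + 523 - 20 + 5) mod 7 = 2600 mod 7 = 3 -> Thursday (Mon=0 ... Sun=6)
Days before March (Jan-Feb): 59; offset = 59 + 11 - 1 = 69
Weekday index = (3 + 69) mod 7 = 2

Day of the week: Wednesday


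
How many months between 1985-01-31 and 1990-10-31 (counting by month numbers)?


From January 1985 to October 1990
5 years * 12 = 60 months, plus 9 months = 69

69 months


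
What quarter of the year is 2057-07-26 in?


Month: July (month 7)
Q1: Jan-Mar, Q2: Apr-Jun, Q3: Jul-Sep, Q4: Oct-Dec

Q3


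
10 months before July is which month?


July is month 7
7 - 10 = -3; wrap: -3 + 12 = 9

September


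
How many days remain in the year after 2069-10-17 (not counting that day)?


Day of year: 290 of 365
Remaining = 365 - 290

75 days


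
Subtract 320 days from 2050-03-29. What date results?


Start: 2050-03-29, subtract 320 days
Back 29 days from March 29 reaches February 28, 2050 -> 291 left
February 2050 has 28 days -> back to January 31, 2050 -> 263 left
January 2050 has 31 days -> back to December 31, 2049 -> 232 left
December 2049 has 31 days -> back to November 30, 2049 -> 201 left
November 2049 has 30 days -> back to October 31, 2049 -> 171 left
October 2049 has 31 days -> back to September 30, 2049 -> 140 left
September 2049 has 30 days -> back to August 31, 2049 -> 110 left
August 2049 has 31 days -> back to July 31, 2049 -> 79 left
July 2049 has 31 days -> back to June 30, 2049 -> 48 left
June 2049 has 30 days -> back to May 31, 2049 -> 18 left
May 2049: 31 - 18 = 13 -> lands on May 13

Result: 2049-05-13


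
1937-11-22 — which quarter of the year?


Month: November (month 11)
Q1: Jan-Mar, Q2: Apr-Jun, Q3: Jul-Sep, Q4: Oct-Dec

Q4


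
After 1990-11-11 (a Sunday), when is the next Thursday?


Current: Sunday
Target: Thursday
Days ahead: 4

Next Thursday: 1990-11-15


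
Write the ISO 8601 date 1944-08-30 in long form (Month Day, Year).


ISO 1944-08-30 parses as year=1944, month=08, day=30
Month 8 -> August

August 30, 1944


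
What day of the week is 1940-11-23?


Date: November 23, 1940
Anchor: Jan 1, 1940. With p = 1940 - 1 = 1939: (p + p//4 - p//100 + p//400) mod 7 = (1939 + 484 - 19 + 4) mod 7 = 2408 mod 7 = 0 -> Monday (Mon=0 ... Sun=6)
Days before November (Jan-Oct): 305; offset = 305 + 23 - 1 = 327
Weekday index = (0 + 327) mod 7 = 5

Day of the week: Saturday


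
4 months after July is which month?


July is month 7
7 + 4 = 11

November


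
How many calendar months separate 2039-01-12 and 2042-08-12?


From January 2039 to August 2042
3 years * 12 = 36 months, plus 7 months = 43

43 months


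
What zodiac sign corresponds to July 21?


Date: July 21
Conventional tropical zodiac dates: Cancer from June 21 onward; Leo starts July 23
July 21 falls within the Cancer range

Cancer


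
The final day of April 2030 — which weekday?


April 2030 has 30 days
Anchor: Jan 1, 2030. With p = 2030 - 1 = 2029: (p + p//4 - p//100 + p//400) mod 7 = (2029 + 507 - 20 + 5) mod 7 = 2521 mod 7 = 1 -> Tuesday (Mon=0 ... Sun=6)
Days before April (Jan-Mar): 90; April 1 index = (1 + 90) mod 7 = 0 -> Monday
Last day offset: 30 - 1 = 29 days
Weekday index = (0 + 29) mod 7 = 1

Tuesday, April 30


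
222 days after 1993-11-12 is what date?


Start: 1993-11-12, add 222 days
November 1993 has 30 days: 30 - 12 = 18 days to November 30 -> 204 left
December 1993 has 31 days -> 173 left
January 1994 has 31 days -> 142 left
February 1994 has 28 days -> 114 left
March 1994 has 31 days -> 83 left
April 1994 has 30 days -> 53 left
May 1994 has 31 days -> 22 left
June 1994: 22 <= 30 -> lands on June 22

Result: 1994-06-22


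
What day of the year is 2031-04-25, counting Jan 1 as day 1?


Date: April 25, 2031
Days in months 1 through 3: 90
Plus 25 days in April

Day of year: 115


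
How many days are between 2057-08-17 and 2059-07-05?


From 2057-08-17 to 2059-07-05
2057-08-17: days before August = 31 + 28 + 31 + 30 + 31 + 30 + 31 = 212 (2057 is not a leap year); day of year = 212 + 17 = 229
2059-07-05: days before July = 31 + 28 + 31 + 30 + 31 + 30 = 181 (2059 is not a leap year); day of year = 181 + 5 = 186
Rest of 2057: 365 - 229 = 136
Full years 2058 (365): 365
Total = 136 + 365 + 186 = 687

687 days


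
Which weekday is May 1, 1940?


Target: May 1, 1940
Anchor: Jan 1, 1940. With p = 1940 - 1 = 1939: (p + p//4 - p//100 + p//400) mod 7 = (1939 + 484 - 19 + 4) mod 7 = 2408 mod 7 = 0 -> Monday (Mon=0 ... Sun=6)
Days before May (Jan-Apr): 121 days
Weekday index = (0 + 121) mod 7 = 2

Wednesday


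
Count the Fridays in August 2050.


August 2050 has 31 days
Anchor: Jan 1, 2050. With p = 2050 - 1 = 2049: (p + p//4 - p//100 + p//400) mod 7 = (2049 + 512 - 20 + 5) mod 7 = 2546 mod 7 = 5 -> Saturday (Mon=0 ... Sun=6)
Days before August (Jan-Jul): 212; August 1 index = (5 + 212) mod 7 = 0 -> Monday
First Friday is August 5
Fridays: 5, 12, 19, 26

4 Fridays


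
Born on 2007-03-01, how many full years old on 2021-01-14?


Birth: 2007-03-01
Reference: 2021-01-14
Year difference: 2021 - 2007 = 14
Birthday not yet reached in 2021, subtract 1

13 years old


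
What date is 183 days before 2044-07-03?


Start: 2044-07-03, subtract 183 days
Back 3 days from July 3 reaches June 30, 2044 -> 180 left
June 2044 has 30 days -> back to May 31, 2044 -> 150 left
May 2044 has 31 days -> back to April 30, 2044 -> 119 left
April 2044 has 30 days -> back to March 31, 2044 -> 89 left
March 2044 has 31 days -> back to February 29, 2044 -> 58 left
February 2044 has 29 days -> back to January 31, 2044 -> 29 left
January 2044: 31 - 29 = 2 -> lands on January 2

Result: 2044-01-02


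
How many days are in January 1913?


January 1913

31 days


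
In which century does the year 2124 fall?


Century = (year - 1) // 100 + 1
= (2124 - 1) // 100 + 1
= 2123 // 100 + 1
= 21 + 1

22nd century


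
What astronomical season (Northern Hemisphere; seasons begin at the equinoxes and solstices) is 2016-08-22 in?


Date: August 22
Astronomical Summer (approx.; exact equinox/solstice day varies by year): June 21 to September 21
August 22 falls within the Summer window

Summer


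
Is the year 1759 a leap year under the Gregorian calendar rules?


Gregorian leap year rule: divisible by 4, but not by 100, unless also by 400.
1759 is not divisible by 4 -> not a leap year

No


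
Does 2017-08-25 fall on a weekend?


Anchor: Jan 1, 2017. With p = 2017 - 1 = 2016: (p + p//4 - p//100 + p//400) mod 7 = (2016 + 504 - 20 + 5) mod 7 = 2505 mod 7 = 6 -> Sunday (Mon=0 ... Sun=6)
Day of year: 237; offset = 236
Weekday index = (6 + 236) mod 7 = 4 -> Friday
Weekend days: Saturday, Sunday

No


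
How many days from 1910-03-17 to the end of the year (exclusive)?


Day of year: 76 of 365
Remaining = 365 - 76

289 days


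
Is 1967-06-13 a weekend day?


Anchor: Jan 1, 1967. With p = 1967 - 1 = 1966: (p + p//4 - p//100 + p//400) mod 7 = (1966 + 491 - 19 + 4) mod 7 = 2442 mod 7 = 6 -> Sunday (Mon=0 ... Sun=6)
Day of year: 164; offset = 163
Weekday index = (6 + 163) mod 7 = 1 -> Tuesday
Weekend days: Saturday, Sunday

No


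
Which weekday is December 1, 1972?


Target: December 1, 1972
Anchor: Jan 1, 1972. With p = 1972 - 1 = 1971: (p + p//4 - p//100 + p//400) mod 7 = (1971 + 492 - 19 + 4) mod 7 = 2448 mod 7 = 5 -> Saturday (Mon=0 ... Sun=6)
Days before December (Jan-Nov): 335 days
Weekday index = (5 + 335) mod 7 = 4

Friday


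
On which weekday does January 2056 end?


January 2056 has 31 days
Anchor: Jan 1, 2056. With p = 2056 - 1 = 2055: (p + p//4 - p//100 + p//400) mod 7 = (2055 + 513 - 20 + 5) mod 7 = 2553 mod 7 = 5 -> Saturday (Mon=0 ... Sun=6)
January 1 is the anchor itself -> Saturday
Last day offset: 31 - 1 = 30 days
Weekday index = (5 + 30) mod 7 = 0

Monday, January 31


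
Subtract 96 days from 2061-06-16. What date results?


Start: 2061-06-16, subtract 96 days
Back 16 days from June 16 reaches May 31, 2061 -> 80 left
May 2061 has 31 days -> back to April 30, 2061 -> 49 left
April 2061 has 30 days -> back to March 31, 2061 -> 19 left
March 2061: 31 - 19 = 12 -> lands on March 12

Result: 2061-03-12


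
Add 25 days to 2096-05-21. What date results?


Start: 2096-05-21, add 25 days
May 2096 has 31 days: 31 - 21 = 10 days to May 31 -> 15 left
June 2096: 15 <= 30 -> lands on June 15

Result: 2096-06-15


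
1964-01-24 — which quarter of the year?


Month: January (month 1)
Q1: Jan-Mar, Q2: Apr-Jun, Q3: Jul-Sep, Q4: Oct-Dec

Q1


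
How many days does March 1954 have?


March 1954

31 days


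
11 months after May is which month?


May is month 5
5 + 11 = 16; wrap: 16 - 12 = 4

April


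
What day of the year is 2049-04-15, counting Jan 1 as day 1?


Date: April 15, 2049
Days in months 1 through 3: 90
Plus 15 days in April

Day of year: 105


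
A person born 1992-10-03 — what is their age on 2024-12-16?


Birth: 1992-10-03
Reference: 2024-12-16
Year difference: 2024 - 1992 = 32

32 years old


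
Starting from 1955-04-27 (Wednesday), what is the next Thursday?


Current: Wednesday
Target: Thursday
Days ahead: 1

Next Thursday: 1955-04-28


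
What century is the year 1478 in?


Century = (year - 1) // 100 + 1
= (1478 - 1) // 100 + 1
= 1477 // 100 + 1
= 14 + 1

15th century


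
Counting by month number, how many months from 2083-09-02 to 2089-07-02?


From September 2083 to July 2089
6 years * 12 = 72 months, minus 2 months = 70

70 months


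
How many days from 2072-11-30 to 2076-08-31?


From 2072-11-30 to 2076-08-31
2072-11-30: days before November = 31 + 29 + 31 + 30 + 31 + 30 + 31 + 31 + 30 + 31 = 305 (2072 is a leap year); day of year = 305 + 30 = 335
2076-08-31: days before August = 31 + 29 + 31 + 30 + 31 + 30 + 31 = 213 (2076 is a leap year); day of year = 213 + 31 = 244
Rest of 2072: 366 - 335 = 31
Full years 2073 (365), 2074 (365), 2075 (365): 1095
Total = 31 + 1095 + 244 = 1370

1370 days


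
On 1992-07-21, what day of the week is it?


Date: July 21, 1992
Anchor: Jan 1, 1992. With p = 1992 - 1 = 1991: (p + p//4 - p//100 + p//400) mod 7 = (1991 + 497 - 19 + 4) mod 7 = 2473 mod 7 = 2 -> Wednesday (Mon=0 ... Sun=6)
Days before July (Jan-Jun): 182; offset = 182 + 21 - 1 = 202
Weekday index = (2 + 202) mod 7 = 1

Day of the week: Tuesday


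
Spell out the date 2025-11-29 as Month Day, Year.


ISO 2025-11-29 parses as year=2025, month=11, day=29
Month 11 -> November

November 29, 2025


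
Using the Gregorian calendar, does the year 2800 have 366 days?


Gregorian leap year rule: divisible by 4, but not by 100, unless also by 400.
2800 is divisible by 400 -> leap year

Yes


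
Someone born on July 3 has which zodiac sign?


Date: July 3
Conventional tropical zodiac dates: Cancer from June 21 onward; Leo starts July 23
July 3 falls within the Cancer range

Cancer


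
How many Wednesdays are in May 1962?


May 1962 has 31 days
Anchor: Jan 1, 1962. With p = 1962 - 1 = 1961: (p + p//4 - p//100 + p//400) mod 7 = (1961 + 490 - 19 + 4) mod 7 = 2436 mod 7 = 0 -> Monday (Mon=0 ... Sun=6)
Days before May (Jan-Apr): 120; May 1 index = (0 + 120) mod 7 = 1 -> Tuesday
First Wednesday is May 2
Wednesdays: 2, 9, 16, 23, 30

5 Wednesdays


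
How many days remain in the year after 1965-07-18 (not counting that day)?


Day of year: 199 of 365
Remaining = 365 - 199

166 days


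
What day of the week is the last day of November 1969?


November 1969 has 30 days
Anchor: Jan 1, 1969. With p = 1969 - 1 = 1968: (p + p//4 - p//100 + p//400) mod 7 = (1968 + 492 - 19 + 4) mod 7 = 2445 mod 7 = 2 -> Wednesday (Mon=0 ... Sun=6)
Days before November (Jan-Oct): 304; November 1 index = (2 + 304) mod 7 = 5 -> Saturday
Last day offset: 30 - 1 = 29 days
Weekday index = (5 + 29) mod 7 = 6

Sunday, November 30


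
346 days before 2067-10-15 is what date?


Start: 2067-10-15, subtract 346 days
Back 15 days from October 15 reaches September 30, 2067 -> 331 left
September 2067 has 30 days -> back to August 31, 2067 -> 301 left
August 2067 has 31 days -> back to July 31, 2067 -> 270 left
July 2067 has 31 days -> back to June 30, 2067 -> 239 left
June 2067 has 30 days -> back to May 31, 2067 -> 209 left
May 2067 has 31 days -> back to April 30, 2067 -> 178 left
April 2067 has 30 days -> back to March 31, 2067 -> 148 left
March 2067 has 31 days -> back to February 28, 2067 -> 117 left
February 2067 has 28 days -> back to January 31, 2067 -> 89 left
January 2067 has 31 days -> back to December 31, 2066 -> 58 left
December 2066 has 31 days -> back to November 30, 2066 -> 27 left
November 2066: 30 - 27 = 3 -> lands on November 3

Result: 2066-11-03


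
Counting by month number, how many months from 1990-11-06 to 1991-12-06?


From November 1990 to December 1991
1 year * 12 = 12 months, plus 1 month = 13

13 months


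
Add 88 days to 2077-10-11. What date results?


Start: 2077-10-11, add 88 days
October 2077 has 31 days: 31 - 11 = 20 days to October 31 -> 68 left
November 2077 has 30 days -> 38 left
December 2077 has 31 days -> 7 left
January 2078: 7 <= 31 -> lands on January 7

Result: 2078-01-07


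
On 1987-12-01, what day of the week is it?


Date: December 1, 1987
Anchor: Jan 1, 1987. With p = 1987 - 1 = 1986: (p + p//4 - p//100 + p//400) mod 7 = (1986 + 496 - 19 + 4) mod 7 = 2467 mod 7 = 3 -> Thursday (Mon=0 ... Sun=6)
Days before December (Jan-Nov): 334; offset = 334 + 1 - 1 = 334
Weekday index = (3 + 334) mod 7 = 1

Day of the week: Tuesday


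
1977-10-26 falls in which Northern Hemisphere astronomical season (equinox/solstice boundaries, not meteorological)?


Date: October 26
Astronomical Autumn (approx.; exact equinox/solstice day varies by year): September 22 to December 20
October 26 falls within the Autumn window

Autumn


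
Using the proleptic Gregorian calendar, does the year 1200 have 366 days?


Gregorian leap year rule: divisible by 4, but not by 100, unless also by 400.
1200 is divisible by 400 -> leap year

Yes


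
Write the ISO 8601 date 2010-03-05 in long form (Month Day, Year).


ISO 2010-03-05 parses as year=2010, month=03, day=05
Month 3 -> March

March 5, 2010


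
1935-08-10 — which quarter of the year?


Month: August (month 8)
Q1: Jan-Mar, Q2: Apr-Jun, Q3: Jul-Sep, Q4: Oct-Dec

Q3


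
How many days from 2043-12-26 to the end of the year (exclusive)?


Day of year: 360 of 365
Remaining = 365 - 360

5 days


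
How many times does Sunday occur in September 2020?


September 2020 has 30 days
Anchor: Jan 1, 2020. With p = 2020 - 1 = 2019: (p + p//4 - p//100 + p//400) mod 7 = (2019 + 504 - 20 + 5) mod 7 = 2508 mod 7 = 2 -> Wednesday (Mon=0 ... Sun=6)
Days before September (Jan-Aug): 244; September 1 index = (2 + 244) mod 7 = 1 -> Tuesday
First Sunday is September 6
Sundays: 6, 13, 20, 27

4 Sundays


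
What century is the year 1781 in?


Century = (year - 1) // 100 + 1
= (1781 - 1) // 100 + 1
= 1780 // 100 + 1
= 17 + 1

18th century


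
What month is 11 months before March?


March is month 3
3 - 11 = -8; wrap: -8 + 12 = 4

April


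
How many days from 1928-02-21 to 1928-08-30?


From 1928-02-21 to 1928-08-30
1928-02-21: days before February = 31; day of year = 31 + 21 = 52
1928-08-30: days before August = 31 + 29 + 31 + 30 + 31 + 30 + 31 = 213 (1928 is a leap year); day of year = 213 + 30 = 243
Same year: 243 - 52 = 191

191 days


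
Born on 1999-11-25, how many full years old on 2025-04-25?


Birth: 1999-11-25
Reference: 2025-04-25
Year difference: 2025 - 1999 = 26
Birthday not yet reached in 2025, subtract 1

25 years old


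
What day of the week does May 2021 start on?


Target: May 1, 2021
Anchor: Jan 1, 2021. With p = 2021 - 1 = 2020: (p + p//4 - p//100 + p//400) mod 7 = (2020 + 505 - 20 + 5) mod 7 = 2510 mod 7 = 4 -> Friday (Mon=0 ... Sun=6)
Days before May (Jan-Apr): 120 days
Weekday index = (4 + 120) mod 7 = 5

Saturday


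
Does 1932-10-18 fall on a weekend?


Anchor: Jan 1, 1932. With p = 1932 - 1 = 1931: (p + p//4 - p//100 + p//400) mod 7 = (1931 + 482 - 19 + 4) mod 7 = 2398 mod 7 = 4 -> Friday (Mon=0 ... Sun=6)
Day of year: 292; offset = 291
Weekday index = (4 + 291) mod 7 = 1 -> Tuesday
Weekend days: Saturday, Sunday

No


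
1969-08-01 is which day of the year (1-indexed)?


Date: August 1, 1969
Days in months 1 through 7: 212
Plus 1 days in August

Day of year: 213


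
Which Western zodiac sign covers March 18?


Date: March 18
Conventional tropical zodiac dates: Pisces from February 19 onward; Aries starts March 21
March 18 falls within the Pisces range

Pisces
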